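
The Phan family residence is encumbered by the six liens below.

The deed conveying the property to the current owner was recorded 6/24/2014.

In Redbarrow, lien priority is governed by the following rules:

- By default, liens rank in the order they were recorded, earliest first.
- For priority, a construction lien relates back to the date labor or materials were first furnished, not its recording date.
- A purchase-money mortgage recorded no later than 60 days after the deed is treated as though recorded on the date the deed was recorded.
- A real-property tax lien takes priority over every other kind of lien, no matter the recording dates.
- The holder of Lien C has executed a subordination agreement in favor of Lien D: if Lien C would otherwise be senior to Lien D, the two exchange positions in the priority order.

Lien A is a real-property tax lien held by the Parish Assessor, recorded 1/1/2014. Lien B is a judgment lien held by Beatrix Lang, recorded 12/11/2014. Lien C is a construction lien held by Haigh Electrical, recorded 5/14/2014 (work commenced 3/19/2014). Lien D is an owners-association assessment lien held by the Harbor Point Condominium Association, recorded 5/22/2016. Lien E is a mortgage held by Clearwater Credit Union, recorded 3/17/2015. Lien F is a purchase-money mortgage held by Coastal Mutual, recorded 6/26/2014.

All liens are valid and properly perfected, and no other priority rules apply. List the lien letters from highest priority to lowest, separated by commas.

A, D, F, B, E, C

Adjusting effective dates: C's effective date is 3/19/2014, when work began; F was recorded within the 60-day window, so its effective date is the deed date 6/24/2014.
As a real-property tax lien, A is senior to every other lien.
Ordering the rest by effective date: C (3/19/2014), F (6/24/2014), B (12/11/2014), E (3/17/2015), D (5/22/2016).
The subordination applies — C was senior to D — so C and D swap.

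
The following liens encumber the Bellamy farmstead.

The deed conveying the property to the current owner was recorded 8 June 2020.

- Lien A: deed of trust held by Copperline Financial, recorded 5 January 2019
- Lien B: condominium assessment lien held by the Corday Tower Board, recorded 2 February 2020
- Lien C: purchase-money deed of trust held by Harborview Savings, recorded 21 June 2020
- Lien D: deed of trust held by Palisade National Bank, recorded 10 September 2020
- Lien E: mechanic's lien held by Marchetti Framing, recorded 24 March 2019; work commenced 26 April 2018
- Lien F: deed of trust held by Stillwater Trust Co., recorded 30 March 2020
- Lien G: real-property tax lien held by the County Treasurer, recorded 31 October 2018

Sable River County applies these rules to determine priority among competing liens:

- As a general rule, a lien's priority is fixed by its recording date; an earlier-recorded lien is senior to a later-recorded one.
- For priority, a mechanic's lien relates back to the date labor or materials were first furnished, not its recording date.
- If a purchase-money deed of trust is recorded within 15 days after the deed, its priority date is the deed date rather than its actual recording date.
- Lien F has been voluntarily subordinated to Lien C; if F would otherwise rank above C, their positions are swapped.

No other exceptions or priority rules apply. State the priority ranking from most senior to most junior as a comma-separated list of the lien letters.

First, effective dates: C's effective date is the deed date, 8 June 2020; E relates back to 26 April 2018 (work commenced).
By effective date: E (26 April 2018), G (31 October 2018), A (5 January 2019), B (2 February 2020), F (30 March 2020), C (8 June 2020), D (10 September 2020).
The subordination applies — F was senior to C — so F and C swap.

E, G, A, B, C, F, D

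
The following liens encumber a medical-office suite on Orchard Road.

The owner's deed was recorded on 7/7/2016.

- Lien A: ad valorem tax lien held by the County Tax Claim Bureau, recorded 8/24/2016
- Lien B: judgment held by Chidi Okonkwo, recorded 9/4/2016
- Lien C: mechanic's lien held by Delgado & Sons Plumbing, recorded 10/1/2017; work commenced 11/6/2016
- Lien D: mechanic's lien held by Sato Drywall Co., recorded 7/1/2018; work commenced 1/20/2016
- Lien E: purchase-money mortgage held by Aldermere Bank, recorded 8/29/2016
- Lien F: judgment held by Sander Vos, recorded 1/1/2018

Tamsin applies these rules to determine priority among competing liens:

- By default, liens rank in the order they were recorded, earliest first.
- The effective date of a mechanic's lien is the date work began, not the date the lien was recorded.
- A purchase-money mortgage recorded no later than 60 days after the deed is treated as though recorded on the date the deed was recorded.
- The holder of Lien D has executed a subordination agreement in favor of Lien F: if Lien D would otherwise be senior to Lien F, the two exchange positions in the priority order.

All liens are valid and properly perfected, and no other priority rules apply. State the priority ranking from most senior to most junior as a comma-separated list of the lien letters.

F, E, A, B, C, D

Effective dates: C relates back to 11/6/2016 (work commenced); D's effective date is 1/20/2016, when work began; E was recorded within the 60-day window, so its effective date is the deed date 7/7/2016.
Ordering by effective date: D (1/20/2016), E (7/7/2016), A (8/24/2016), B (9/4/2016), C (11/6/2016), F (1/1/2018).
D would otherwise be senior to F, so under the subordination agreement D and F exchange positions.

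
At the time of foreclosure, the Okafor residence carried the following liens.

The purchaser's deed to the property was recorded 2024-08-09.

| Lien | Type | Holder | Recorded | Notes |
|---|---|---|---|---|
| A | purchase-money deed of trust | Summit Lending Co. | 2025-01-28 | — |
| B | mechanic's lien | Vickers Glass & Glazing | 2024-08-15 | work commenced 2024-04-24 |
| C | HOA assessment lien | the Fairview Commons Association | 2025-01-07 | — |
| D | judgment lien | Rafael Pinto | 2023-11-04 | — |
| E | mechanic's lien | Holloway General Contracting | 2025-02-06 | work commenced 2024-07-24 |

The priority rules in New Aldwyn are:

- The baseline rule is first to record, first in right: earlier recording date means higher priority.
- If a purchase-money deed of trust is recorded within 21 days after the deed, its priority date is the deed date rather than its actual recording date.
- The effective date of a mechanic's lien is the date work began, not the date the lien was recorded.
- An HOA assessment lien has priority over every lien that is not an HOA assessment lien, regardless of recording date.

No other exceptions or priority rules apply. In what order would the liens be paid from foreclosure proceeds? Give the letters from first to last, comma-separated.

C, D, B, E, A

Effective dates: A was recorded 172 days after the deed, outside the 21-day window, so it keeps its recording date; B relates back to 2024-04-24 (work commenced); E relates back to 2024-07-24 (work commenced).
C, as an HOA assessment lien, has superpriority and ranks first.
Ordering the rest by effective date: D (2023-11-04), B (2024-04-24), E (2024-07-24), A (2025-01-28).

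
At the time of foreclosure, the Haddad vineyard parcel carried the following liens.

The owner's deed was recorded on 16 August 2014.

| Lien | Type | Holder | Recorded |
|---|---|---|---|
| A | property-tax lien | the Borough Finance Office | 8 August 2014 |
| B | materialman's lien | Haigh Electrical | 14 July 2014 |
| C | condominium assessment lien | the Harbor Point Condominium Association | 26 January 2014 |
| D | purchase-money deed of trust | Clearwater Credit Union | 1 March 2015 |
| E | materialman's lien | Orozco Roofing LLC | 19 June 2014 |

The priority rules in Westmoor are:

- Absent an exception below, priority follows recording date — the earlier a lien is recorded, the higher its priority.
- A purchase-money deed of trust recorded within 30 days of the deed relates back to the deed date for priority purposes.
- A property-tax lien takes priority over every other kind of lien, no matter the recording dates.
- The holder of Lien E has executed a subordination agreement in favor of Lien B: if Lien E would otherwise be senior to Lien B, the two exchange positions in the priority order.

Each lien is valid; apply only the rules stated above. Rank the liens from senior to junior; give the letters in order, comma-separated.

Effective dates after the stated exceptions: D was recorded 197 days after the deed, outside the 30-day window, so it keeps its recording date.
As a property-tax lien, A is senior to every other lien.
Among the remaining liens, by effective date: C (26 January 2014), E (19 June 2014), B (14 July 2014), D (1 March 2015).
E would otherwise be senior to B, so under the subordination agreement E and B exchange positions.

A, C, B, E, D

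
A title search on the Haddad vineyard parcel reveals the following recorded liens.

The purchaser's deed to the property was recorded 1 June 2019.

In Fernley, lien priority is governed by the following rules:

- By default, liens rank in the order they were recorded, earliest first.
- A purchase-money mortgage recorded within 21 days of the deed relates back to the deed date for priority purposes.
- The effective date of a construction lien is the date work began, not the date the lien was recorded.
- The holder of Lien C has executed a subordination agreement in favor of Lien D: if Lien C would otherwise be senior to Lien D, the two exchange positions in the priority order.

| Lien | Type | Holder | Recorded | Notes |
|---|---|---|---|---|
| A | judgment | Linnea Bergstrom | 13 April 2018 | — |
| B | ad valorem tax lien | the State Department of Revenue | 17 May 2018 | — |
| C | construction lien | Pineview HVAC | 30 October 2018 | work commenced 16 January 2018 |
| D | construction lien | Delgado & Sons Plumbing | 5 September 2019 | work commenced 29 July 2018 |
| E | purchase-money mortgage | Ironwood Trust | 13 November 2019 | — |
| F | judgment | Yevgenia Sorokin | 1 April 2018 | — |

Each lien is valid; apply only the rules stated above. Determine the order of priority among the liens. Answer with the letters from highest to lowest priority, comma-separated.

D, F, A, B, C, E

Effective dates: C's effective date is 16 January 2018, when work began; D relates back to 29 July 2018 (work commenced); E missed the 21-day window (165 days after the deed), so its recording date stands.
By effective date, earliest first: C (16 January 2018), F (1 April 2018), A (13 April 2018), B (17 May 2018), D (29 July 2018), E (13 November 2019).
C would otherwise be senior to D, so under the subordination agreement C and D exchange positions.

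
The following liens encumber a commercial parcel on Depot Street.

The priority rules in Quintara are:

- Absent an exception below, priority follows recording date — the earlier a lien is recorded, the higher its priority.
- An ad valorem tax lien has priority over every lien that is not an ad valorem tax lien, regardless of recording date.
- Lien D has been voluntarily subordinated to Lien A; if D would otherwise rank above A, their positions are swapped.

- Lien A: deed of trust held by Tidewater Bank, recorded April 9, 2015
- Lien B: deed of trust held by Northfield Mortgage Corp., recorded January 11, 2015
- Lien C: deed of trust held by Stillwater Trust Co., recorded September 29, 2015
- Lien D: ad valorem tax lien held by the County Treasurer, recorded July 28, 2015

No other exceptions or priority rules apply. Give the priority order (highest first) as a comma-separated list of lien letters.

As an ad valorem tax lien, D is senior to every other lien.
The other liens, earliest effective date first: B (January 11, 2015), A (April 9, 2015), C (September 29, 2015).
D would otherwise be senior to A, so under the subordination agreement D and A exchange positions.

A, B, D, C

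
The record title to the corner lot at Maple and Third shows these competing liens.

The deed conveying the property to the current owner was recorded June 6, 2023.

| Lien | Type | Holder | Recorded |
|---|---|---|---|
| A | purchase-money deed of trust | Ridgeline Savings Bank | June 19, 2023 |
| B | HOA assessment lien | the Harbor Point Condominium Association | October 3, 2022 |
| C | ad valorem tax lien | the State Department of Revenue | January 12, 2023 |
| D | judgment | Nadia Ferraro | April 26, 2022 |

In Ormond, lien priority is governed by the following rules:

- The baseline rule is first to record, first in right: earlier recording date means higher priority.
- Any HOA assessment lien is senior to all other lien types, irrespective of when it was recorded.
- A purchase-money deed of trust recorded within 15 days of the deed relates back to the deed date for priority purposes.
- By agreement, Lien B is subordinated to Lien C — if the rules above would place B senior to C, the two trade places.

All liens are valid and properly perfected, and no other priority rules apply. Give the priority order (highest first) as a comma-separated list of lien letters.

Effective dates after the stated exceptions: A's effective date is the deed date, June 6, 2023.
B is an HOA assessment lien and takes priority over every other lien.
Among the remaining liens, by effective date: D (April 26, 2022), C (January 12, 2023), A (June 6, 2023).
The subordination applies — B was senior to C — so B and C swap.

C, D, B, A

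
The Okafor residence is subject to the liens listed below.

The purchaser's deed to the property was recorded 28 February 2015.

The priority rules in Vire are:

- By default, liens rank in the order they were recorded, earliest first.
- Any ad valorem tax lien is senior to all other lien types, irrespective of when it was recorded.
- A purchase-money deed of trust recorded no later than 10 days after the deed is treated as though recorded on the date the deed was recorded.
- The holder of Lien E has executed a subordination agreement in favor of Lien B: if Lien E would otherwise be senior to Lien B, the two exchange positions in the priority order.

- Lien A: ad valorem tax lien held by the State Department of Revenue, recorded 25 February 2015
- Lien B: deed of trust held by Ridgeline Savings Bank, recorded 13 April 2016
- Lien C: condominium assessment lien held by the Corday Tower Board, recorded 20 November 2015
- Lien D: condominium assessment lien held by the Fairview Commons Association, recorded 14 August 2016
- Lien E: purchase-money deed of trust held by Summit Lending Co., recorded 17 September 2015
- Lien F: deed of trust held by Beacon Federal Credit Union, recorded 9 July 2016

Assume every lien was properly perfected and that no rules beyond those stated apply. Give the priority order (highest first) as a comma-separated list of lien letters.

First, effective dates: E was recorded 201 days after the deed, outside the 10-day window, so it keeps its recording date.
A, as an ad valorem tax lien, has superpriority and ranks first.
The other liens, earliest effective date first: E (17 September 2015), C (20 November 2015), B (13 April 2016), F (9 July 2016), D (14 August 2016).
The subordination applies — E was senior to B — so E and B swap.

A, B, C, E, F, D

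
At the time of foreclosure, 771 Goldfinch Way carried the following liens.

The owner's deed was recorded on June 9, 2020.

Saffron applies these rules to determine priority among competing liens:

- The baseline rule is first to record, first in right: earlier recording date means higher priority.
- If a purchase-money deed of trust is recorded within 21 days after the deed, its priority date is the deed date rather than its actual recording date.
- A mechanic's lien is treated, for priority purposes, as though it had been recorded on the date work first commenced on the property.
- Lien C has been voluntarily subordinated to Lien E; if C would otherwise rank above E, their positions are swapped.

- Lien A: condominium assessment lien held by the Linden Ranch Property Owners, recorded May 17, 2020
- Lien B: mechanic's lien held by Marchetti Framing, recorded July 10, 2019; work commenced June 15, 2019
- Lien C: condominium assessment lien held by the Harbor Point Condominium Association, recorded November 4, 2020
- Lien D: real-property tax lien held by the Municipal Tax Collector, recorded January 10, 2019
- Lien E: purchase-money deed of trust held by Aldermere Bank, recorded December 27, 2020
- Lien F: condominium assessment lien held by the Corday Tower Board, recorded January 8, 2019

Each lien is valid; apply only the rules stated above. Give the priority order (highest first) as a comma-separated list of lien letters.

F, D, B, A, E, C

Adjusting effective dates: B is treated as recorded June 15, 2019, the work-commencement date; E missed the 21-day window (201 days after the deed), so its recording date stands.
By effective date, earliest first: F (January 8, 2019), D (January 10, 2019), B (June 15, 2019), A (May 17, 2020), C (November 4, 2020), E (December 27, 2020).
Because C would otherwise rank above E, the subordination swaps them.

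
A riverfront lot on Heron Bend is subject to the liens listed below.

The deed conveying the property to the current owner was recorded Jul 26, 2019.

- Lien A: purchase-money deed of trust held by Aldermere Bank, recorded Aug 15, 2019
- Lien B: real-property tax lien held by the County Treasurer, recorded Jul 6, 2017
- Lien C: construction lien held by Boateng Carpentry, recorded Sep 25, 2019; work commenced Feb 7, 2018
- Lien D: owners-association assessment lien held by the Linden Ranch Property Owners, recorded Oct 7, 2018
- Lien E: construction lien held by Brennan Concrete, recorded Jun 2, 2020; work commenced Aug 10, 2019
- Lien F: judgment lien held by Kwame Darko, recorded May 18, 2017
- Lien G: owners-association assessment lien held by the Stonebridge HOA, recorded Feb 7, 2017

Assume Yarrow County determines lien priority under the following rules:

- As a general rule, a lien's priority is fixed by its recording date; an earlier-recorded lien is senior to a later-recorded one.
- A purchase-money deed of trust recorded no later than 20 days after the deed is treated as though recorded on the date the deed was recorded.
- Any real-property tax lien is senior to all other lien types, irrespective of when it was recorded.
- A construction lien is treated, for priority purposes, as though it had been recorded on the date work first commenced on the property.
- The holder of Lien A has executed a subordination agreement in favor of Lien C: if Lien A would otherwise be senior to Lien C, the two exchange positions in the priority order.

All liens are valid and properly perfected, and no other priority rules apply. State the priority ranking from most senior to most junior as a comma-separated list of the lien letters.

Effective dates: A was recorded within the 20-day window, so its effective date is the deed date Jul 26, 2019; C relates back to Feb 7, 2018 (work commenced); E is treated as recorded Aug 10, 2019, the work-commencement date.
B is a real-property tax lien, so it outranks all other liens regardless of date.
Remaining liens by effective date: G (Feb 7, 2017), F (May 18, 2017), C (Feb 7, 2018), D (Oct 7, 2018), A (Jul 26, 2019), E (Aug 10, 2019).
Since A is not senior to C, the subordination leaves the order unchanged.

B, G, F, C, D, A, E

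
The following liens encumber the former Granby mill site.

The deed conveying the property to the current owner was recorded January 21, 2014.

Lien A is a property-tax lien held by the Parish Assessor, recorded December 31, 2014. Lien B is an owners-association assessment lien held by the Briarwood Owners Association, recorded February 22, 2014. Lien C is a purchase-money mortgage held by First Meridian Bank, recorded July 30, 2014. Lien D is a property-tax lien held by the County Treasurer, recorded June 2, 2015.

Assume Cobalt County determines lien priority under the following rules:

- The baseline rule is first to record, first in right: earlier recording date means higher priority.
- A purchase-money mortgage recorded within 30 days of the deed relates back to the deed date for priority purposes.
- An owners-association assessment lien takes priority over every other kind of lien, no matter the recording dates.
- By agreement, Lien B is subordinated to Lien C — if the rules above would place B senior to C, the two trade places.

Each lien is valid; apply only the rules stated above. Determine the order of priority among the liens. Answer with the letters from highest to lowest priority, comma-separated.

C, B, A, D

Effective dates after the stated exceptions: C was recorded 190 days after the deed, outside the 30-day window, so it keeps its recording date.
As an owners-association assessment lien, B is senior to every other lien.
Remaining liens by effective date: C (July 30, 2014), A (December 31, 2014), D (June 2, 2015).
The subordination applies — B was senior to C — so B and C swap.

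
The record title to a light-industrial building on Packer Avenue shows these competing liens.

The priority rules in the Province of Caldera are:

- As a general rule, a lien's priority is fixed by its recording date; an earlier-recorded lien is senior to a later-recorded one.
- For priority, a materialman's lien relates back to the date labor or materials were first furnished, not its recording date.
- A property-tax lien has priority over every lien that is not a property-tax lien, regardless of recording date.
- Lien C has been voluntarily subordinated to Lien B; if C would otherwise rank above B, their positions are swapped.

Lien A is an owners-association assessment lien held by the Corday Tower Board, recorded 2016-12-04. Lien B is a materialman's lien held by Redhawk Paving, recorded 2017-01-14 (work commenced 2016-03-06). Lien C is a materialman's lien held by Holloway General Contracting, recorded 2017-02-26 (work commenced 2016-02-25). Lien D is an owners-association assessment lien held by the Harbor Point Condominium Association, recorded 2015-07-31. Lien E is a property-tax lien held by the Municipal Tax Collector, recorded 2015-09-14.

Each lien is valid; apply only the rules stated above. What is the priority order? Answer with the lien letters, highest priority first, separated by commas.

E, D, B, C, A

Effective dates after the stated exceptions: B is treated as recorded 2016-03-06, the work-commencement date; C is treated as recorded 2016-02-25, the work-commencement date.
E is a property-tax lien, so it outranks all other liens regardless of date.
The other liens, earliest effective date first: D (2015-07-31), C (2016-02-25), B (2016-03-06), A (2016-12-04).
C is senior to B before the subordination, so the two trade places.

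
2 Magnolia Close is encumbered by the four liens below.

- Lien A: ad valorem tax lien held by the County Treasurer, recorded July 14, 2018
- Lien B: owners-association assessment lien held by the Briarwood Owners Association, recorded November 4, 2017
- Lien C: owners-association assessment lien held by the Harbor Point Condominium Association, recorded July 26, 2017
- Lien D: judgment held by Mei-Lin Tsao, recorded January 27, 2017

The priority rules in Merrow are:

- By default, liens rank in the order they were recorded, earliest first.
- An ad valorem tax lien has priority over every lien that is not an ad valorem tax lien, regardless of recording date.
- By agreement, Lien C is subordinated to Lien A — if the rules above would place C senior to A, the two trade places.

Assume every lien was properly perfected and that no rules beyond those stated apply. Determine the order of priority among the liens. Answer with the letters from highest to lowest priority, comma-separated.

A, D, C, B

A is an ad valorem tax lien and takes priority over every other lien.
Remaining liens by effective date: D (January 27, 2017), C (July 26, 2017), B (November 4, 2017).
C is already junior to A, so the subordination agreement changes nothing.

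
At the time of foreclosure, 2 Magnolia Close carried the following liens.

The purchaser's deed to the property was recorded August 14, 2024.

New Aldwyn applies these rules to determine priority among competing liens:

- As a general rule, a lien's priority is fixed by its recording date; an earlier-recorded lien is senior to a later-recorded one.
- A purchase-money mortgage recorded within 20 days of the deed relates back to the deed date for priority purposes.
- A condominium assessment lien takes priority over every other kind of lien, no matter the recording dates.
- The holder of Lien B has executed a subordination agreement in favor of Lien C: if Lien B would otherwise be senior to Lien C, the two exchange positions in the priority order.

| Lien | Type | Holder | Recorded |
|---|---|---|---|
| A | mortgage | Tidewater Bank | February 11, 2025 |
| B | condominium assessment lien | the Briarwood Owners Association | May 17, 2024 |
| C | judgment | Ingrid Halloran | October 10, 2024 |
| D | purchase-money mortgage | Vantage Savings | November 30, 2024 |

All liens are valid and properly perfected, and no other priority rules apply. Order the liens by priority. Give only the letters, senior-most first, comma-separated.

Effective dates after the stated exceptions: D was recorded 108 days after the deed, outside the 20-day window, so it keeps its recording date.
B, as a condominium assessment lien, has superpriority and ranks first.
The other liens, earliest effective date first: C (October 10, 2024), D (November 30, 2024), A (February 11, 2025).
B would otherwise be senior to C, so under the subordination agreement B and C exchange positions.

C, B, D, A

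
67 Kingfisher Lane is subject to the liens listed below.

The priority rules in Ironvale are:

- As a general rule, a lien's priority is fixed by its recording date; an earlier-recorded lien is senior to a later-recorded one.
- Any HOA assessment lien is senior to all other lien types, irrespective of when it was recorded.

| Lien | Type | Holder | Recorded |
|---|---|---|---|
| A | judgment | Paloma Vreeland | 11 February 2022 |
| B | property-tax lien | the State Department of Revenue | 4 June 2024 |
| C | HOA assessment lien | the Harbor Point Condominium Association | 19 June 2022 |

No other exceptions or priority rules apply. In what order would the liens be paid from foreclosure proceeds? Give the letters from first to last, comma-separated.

C is an HOA assessment lien and takes priority over every other lien.
Remaining liens by effective date: A (11 February 2022), B (4 June 2024).

C, A, B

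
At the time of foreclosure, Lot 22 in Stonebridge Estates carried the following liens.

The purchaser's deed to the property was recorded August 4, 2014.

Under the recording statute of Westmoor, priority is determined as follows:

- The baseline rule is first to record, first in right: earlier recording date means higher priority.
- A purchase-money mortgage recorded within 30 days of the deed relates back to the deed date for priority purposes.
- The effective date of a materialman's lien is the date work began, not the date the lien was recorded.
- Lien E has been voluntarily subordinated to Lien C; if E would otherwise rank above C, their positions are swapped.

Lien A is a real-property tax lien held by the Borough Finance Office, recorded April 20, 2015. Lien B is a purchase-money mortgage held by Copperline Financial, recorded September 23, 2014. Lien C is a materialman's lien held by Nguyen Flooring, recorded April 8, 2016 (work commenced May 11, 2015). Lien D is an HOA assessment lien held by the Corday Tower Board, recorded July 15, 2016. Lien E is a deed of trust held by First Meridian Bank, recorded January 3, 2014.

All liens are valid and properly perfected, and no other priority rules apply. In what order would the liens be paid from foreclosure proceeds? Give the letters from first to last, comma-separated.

C, B, A, E, D

First, effective dates: B was recorded 50 days after the deed — beyond 30 days — so no relation-back applies; C's effective date is May 11, 2015, when work began.
Ordering by effective date: E (January 3, 2014), B (September 23, 2014), A (April 20, 2015), C (May 11, 2015), D (July 15, 2016).
E is senior to C before the subordination, so the two trade places.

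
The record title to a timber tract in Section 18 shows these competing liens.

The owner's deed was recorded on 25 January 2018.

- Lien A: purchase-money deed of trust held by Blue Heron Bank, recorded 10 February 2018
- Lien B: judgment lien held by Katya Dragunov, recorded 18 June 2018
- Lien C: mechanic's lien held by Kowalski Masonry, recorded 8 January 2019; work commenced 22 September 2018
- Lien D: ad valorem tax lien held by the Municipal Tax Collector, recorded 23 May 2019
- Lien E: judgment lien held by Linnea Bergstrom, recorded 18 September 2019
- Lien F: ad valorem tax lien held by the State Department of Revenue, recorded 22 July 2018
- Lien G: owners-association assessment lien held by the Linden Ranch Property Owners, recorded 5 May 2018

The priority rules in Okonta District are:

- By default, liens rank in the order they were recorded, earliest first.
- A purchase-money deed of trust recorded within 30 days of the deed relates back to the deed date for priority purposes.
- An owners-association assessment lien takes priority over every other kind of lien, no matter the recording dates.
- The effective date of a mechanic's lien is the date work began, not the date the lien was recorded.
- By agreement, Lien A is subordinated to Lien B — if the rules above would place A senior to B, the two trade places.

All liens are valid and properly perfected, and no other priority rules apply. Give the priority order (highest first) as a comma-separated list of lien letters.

Adjusting effective dates: A's effective date is the deed date, 25 January 2018; C is treated as recorded 22 September 2018, the work-commencement date.
G is an owners-association assessment lien and takes priority over every other lien.
Remaining liens by effective date: A (25 January 2018), B (18 June 2018), F (22 July 2018), C (22 September 2018), D (23 May 2019), E (18 September 2019).
A would otherwise be senior to B, so under the subordination agreement A and B exchange positions.

G, B, A, F, C, D, E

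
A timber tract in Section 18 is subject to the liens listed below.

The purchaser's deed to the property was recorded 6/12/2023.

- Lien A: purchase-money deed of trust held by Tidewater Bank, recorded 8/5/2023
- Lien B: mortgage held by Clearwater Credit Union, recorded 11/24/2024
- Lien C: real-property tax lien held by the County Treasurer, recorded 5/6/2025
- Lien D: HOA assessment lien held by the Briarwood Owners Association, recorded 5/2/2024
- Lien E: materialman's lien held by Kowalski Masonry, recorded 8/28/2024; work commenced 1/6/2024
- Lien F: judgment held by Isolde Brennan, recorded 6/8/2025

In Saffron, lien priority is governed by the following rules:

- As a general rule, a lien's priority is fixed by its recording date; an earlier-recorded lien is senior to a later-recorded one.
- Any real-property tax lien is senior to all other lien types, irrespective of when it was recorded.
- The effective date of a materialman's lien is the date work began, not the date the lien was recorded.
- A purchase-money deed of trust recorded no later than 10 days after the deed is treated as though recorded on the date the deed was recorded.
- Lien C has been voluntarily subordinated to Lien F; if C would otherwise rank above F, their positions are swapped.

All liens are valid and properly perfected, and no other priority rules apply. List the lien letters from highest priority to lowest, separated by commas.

First, effective dates: A missed the 10-day window (54 days after the deed), so its recording date stands; E relates back to 1/6/2024 (work commenced).
C, as a real-property tax lien, has superpriority and ranks first.
Remaining liens by effective date: A (8/5/2023), E (1/6/2024), D (5/2/2024), B (11/24/2024), F (6/8/2025).
C is senior to F before the subordination, so the two trade places.

F, A, E, D, B, C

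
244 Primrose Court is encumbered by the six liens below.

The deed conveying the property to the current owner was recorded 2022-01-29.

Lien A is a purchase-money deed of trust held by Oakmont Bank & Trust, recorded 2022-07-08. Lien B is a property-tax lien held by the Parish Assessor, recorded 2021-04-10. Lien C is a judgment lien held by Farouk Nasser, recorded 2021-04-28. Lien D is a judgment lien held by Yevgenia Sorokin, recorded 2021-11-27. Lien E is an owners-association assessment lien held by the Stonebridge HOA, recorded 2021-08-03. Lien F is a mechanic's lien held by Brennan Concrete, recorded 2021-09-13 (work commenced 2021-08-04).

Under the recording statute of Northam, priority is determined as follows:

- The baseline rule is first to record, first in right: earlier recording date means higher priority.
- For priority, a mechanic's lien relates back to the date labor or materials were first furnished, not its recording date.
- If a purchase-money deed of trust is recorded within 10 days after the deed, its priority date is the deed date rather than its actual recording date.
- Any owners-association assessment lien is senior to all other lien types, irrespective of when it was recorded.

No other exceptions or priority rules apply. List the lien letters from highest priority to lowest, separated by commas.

Effective dates: A was recorded 160 days after the deed, outside the 10-day window, so it keeps its recording date; F's effective date is 2021-08-04, when work began.
E is an owners-association assessment lien, so it outranks all other liens regardless of date.
The other liens, earliest effective date first: B (2021-04-10), C (2021-04-28), F (2021-08-04), D (2021-11-27), A (2022-07-08).

E, B, C, F, D, A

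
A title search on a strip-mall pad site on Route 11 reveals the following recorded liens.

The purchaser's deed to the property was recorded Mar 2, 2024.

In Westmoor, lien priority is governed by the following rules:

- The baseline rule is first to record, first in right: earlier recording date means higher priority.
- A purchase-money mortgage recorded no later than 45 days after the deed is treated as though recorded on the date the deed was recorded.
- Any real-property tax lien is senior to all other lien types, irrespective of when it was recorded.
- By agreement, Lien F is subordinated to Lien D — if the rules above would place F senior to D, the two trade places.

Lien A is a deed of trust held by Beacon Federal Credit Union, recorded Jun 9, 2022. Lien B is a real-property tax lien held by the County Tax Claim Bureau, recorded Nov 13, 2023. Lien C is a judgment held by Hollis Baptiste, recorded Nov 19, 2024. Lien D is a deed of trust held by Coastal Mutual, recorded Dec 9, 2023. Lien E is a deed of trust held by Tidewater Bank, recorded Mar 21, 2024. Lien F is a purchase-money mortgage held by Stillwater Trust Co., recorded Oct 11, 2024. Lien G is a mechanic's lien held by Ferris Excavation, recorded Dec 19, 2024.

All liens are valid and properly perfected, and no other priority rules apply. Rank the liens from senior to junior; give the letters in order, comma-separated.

Effective dates after the stated exceptions: F was recorded 223 days after the deed, outside the 45-day window, so it keeps its recording date.
As a real-property tax lien, B is senior to every other lien.
Remaining liens by effective date: A (Jun 9, 2022), D (Dec 9, 2023), E (Mar 21, 2024), F (Oct 11, 2024), C (Nov 19, 2024), G (Dec 19, 2024).
F is already junior to D, so the subordination agreement changes nothing.

B, A, D, E, F, C, G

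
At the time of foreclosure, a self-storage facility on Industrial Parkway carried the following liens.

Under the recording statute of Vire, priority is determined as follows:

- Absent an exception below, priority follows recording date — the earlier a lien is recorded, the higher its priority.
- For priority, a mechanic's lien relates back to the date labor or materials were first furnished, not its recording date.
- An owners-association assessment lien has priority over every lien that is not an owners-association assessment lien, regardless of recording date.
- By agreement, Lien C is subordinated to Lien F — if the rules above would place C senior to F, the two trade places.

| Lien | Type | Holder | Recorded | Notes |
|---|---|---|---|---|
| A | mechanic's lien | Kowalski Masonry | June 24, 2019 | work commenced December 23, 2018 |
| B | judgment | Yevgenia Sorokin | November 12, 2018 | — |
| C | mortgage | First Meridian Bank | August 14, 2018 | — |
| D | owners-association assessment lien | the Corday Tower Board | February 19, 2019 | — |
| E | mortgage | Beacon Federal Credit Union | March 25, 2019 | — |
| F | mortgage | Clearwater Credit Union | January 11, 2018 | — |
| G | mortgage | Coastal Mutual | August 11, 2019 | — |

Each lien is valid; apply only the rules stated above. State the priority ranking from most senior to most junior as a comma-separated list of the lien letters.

D, F, C, B, A, E, G

Effective dates: A is treated as recorded December 23, 2018, the work-commencement date.
As an owners-association assessment lien, D is senior to every other lien.
The other liens, earliest effective date first: F (January 11, 2018), C (August 14, 2018), B (November 12, 2018), A (December 23, 2018), E (March 25, 2019), G (August 11, 2019).
C already ranks below F; the subordination has no effect.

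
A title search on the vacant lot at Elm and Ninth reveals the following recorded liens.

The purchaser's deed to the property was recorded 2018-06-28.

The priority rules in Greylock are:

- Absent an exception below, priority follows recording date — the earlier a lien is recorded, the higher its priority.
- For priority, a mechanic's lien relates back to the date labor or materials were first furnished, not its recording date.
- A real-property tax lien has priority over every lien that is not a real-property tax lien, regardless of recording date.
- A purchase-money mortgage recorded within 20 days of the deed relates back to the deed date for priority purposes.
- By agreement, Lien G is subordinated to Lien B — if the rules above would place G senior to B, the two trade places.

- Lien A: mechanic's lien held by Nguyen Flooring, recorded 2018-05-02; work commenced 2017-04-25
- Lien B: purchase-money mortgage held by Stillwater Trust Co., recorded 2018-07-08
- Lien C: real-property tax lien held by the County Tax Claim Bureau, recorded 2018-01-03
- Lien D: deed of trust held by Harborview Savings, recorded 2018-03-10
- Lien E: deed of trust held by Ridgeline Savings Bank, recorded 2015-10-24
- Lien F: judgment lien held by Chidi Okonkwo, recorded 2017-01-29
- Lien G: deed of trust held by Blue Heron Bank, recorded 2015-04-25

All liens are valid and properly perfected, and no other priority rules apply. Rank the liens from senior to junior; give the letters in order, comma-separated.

C, B, E, F, A, D, G

First, effective dates: A relates back to 2017-04-25 (work commenced); B relates back to the deed date 2018-06-28.
As a real-property tax lien, C is senior to every other lien.
Ordering the rest by effective date: G (2015-04-25), E (2015-10-24), F (2017-01-29), A (2017-04-25), D (2018-03-10), B (2018-06-28).
The subordination applies — G was senior to B — so G and B swap.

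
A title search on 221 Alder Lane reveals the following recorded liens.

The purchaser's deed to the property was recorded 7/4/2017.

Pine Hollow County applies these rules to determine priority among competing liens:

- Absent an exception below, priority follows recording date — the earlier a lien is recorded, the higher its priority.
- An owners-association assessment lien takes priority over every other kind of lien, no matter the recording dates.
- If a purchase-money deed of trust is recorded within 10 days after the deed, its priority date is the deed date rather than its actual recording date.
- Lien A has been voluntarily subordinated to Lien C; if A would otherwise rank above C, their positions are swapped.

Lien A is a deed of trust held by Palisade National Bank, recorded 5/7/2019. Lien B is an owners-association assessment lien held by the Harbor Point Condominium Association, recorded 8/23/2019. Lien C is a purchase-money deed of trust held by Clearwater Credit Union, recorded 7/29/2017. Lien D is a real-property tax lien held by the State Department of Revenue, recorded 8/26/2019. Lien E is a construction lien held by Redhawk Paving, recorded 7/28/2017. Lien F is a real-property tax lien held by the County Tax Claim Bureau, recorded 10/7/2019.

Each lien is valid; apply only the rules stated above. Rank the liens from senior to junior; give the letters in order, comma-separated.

B, E, C, A, D, F

Effective dates after the stated exceptions: C was recorded 25 days after the deed, outside the 10-day window, so it keeps its recording date.
B is an owners-association assessment lien and takes priority over every other lien.
Remaining liens by effective date: E (7/28/2017), C (7/29/2017), A (5/7/2019), D (8/26/2019), F (10/7/2019).
A is already junior to C, so the subordination agreement changes nothing.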